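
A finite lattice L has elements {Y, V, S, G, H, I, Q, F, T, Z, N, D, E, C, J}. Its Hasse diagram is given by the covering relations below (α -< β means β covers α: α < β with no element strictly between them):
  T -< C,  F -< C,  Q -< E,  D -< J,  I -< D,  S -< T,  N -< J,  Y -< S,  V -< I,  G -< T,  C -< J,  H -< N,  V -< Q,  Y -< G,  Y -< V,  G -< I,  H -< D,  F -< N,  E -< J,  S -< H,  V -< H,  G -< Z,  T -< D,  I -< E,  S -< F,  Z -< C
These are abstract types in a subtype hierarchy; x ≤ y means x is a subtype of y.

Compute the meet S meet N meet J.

Common lower bounds of {S, N, J}: S, Y.
The greatest among these is S.

S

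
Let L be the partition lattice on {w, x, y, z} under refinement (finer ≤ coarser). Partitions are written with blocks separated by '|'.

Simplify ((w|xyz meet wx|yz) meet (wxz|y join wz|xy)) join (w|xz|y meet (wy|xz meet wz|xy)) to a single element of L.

w|xyz ∧ wx|yz = w|x|yz
wxz|y ∨ wz|xy = wxyz
w|x|yz ∧ wxyz = w|x|yz
wy|xz ∧ wz|xy = w|x|y|z
w|xz|y ∧ w|x|y|z = w|x|y|z
w|x|yz ∨ w|x|y|z = w|x|yz

w|x|yz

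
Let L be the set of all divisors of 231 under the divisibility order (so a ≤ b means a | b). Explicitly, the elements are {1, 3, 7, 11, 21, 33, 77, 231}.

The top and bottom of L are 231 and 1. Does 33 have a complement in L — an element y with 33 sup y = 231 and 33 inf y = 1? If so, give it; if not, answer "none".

7

Need y with 33 ∨ y = 231 and 33 ∧ y = 1.
Checking each element gives: 7.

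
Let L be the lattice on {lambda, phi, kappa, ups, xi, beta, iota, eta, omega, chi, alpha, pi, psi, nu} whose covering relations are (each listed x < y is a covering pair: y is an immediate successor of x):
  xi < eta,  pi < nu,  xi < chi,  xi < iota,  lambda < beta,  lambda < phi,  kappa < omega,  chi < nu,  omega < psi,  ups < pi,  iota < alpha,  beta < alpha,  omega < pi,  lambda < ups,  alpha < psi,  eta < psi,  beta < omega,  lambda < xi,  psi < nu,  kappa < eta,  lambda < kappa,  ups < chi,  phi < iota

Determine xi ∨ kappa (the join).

Common upper bounds of {xi, kappa}: eta, nu, psi.
The least among these is eta.

eta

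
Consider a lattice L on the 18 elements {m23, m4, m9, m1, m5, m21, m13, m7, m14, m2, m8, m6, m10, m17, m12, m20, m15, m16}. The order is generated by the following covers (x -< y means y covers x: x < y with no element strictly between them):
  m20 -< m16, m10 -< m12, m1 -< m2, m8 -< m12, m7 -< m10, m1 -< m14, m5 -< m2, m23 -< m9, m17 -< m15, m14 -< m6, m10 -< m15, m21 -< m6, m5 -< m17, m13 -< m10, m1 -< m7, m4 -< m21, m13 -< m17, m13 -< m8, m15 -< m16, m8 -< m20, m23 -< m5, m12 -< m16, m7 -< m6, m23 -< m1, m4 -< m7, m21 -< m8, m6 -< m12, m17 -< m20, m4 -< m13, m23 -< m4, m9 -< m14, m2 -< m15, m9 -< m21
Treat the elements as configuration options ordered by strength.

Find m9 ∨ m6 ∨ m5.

Common upper bounds of {m9, m6, m5}: m16.
The least among these is m16.

m16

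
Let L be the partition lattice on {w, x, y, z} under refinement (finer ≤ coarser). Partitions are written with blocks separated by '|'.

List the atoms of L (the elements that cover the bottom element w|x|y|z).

The atoms are exactly the elements that cover w|x|y|z: wx|y|z, wy|x|z, wz|x|y, w|xy|z, w|xz|y, w|x|yz.

wx|y|z, wy|x|z, wz|x|y, w|xy|z, w|xz|y, w|x|yz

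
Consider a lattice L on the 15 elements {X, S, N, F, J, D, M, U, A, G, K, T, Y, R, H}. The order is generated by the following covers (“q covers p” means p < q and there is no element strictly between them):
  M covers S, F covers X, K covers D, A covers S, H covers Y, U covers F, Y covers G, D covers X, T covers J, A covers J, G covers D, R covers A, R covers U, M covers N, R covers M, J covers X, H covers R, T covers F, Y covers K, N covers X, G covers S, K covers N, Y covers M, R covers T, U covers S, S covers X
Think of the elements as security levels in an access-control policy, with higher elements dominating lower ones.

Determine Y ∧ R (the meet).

M

Common lower bounds of {Y, R}: M, N, S, X.
The greatest among these is M.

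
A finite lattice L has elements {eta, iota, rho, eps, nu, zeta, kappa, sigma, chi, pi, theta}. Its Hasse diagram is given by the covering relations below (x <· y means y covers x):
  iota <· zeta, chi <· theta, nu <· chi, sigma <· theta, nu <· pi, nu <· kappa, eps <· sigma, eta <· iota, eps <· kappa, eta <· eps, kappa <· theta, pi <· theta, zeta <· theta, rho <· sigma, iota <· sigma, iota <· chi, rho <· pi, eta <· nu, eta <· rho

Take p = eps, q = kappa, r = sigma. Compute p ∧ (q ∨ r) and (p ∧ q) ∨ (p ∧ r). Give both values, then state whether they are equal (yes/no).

q ∨ r = theta, so p ∧ (q ∨ r) = eps ∧ theta = eps.
p ∧ q = eps and p ∧ r = eps, so (p ∧ q) ∨ (p ∧ r) = eps ∨ eps = eps.
Equal: yes.

eps; eps; yes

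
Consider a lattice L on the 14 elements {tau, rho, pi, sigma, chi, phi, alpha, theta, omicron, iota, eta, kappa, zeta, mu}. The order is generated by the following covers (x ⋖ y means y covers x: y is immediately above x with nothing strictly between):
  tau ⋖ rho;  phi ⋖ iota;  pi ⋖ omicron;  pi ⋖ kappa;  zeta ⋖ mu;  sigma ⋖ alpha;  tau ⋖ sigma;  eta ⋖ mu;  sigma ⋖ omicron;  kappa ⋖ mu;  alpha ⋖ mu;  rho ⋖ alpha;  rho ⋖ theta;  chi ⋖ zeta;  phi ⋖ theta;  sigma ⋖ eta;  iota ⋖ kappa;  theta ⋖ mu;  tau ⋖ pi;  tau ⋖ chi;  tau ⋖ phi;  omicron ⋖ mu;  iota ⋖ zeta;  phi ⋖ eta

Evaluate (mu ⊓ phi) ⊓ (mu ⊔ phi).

mu ∧ phi = phi
mu ∨ phi = mu
phi ∧ mu = phi

phi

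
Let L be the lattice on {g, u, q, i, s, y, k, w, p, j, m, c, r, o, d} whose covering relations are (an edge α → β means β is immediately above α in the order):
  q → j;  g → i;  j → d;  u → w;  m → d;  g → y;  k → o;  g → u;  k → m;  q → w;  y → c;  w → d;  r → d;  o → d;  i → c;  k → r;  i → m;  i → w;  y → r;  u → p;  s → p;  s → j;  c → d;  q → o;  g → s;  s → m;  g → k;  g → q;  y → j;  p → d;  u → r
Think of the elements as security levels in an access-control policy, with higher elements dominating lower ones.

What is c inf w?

i

Common lower bounds of {c, w}: g, i.
The greatest among these is i.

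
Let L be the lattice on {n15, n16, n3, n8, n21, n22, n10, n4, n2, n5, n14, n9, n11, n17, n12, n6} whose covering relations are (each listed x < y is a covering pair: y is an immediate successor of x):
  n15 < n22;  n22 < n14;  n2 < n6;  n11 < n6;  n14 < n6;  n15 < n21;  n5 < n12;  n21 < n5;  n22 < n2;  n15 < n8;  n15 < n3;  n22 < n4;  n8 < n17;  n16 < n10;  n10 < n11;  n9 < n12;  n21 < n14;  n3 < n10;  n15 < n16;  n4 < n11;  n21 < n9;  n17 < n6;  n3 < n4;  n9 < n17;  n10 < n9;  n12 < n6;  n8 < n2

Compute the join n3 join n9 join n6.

n6

Common upper bounds of {n3, n9, n6}: n6.
The least among these is n6.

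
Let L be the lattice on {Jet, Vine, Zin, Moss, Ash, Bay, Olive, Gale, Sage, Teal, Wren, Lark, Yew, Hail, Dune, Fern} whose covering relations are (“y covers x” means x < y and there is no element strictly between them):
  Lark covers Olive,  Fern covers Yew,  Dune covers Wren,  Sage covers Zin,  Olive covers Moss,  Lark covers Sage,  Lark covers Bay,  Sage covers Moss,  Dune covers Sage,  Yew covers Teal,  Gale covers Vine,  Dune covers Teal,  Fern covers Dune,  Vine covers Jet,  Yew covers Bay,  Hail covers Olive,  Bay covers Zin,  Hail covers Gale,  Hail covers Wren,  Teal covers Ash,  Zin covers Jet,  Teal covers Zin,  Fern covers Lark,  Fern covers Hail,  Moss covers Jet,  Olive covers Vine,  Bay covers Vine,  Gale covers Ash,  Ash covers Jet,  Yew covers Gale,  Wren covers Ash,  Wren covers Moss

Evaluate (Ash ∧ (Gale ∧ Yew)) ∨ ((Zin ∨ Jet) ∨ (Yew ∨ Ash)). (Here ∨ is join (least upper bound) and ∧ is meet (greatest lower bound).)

Gale ∧ Yew = Gale
Ash ∧ Gale = Ash
Zin ∨ Jet = Zin
Yew ∨ Ash = Yew
Zin ∨ Yew = Yew
Ash ∨ Yew = Yew

Yew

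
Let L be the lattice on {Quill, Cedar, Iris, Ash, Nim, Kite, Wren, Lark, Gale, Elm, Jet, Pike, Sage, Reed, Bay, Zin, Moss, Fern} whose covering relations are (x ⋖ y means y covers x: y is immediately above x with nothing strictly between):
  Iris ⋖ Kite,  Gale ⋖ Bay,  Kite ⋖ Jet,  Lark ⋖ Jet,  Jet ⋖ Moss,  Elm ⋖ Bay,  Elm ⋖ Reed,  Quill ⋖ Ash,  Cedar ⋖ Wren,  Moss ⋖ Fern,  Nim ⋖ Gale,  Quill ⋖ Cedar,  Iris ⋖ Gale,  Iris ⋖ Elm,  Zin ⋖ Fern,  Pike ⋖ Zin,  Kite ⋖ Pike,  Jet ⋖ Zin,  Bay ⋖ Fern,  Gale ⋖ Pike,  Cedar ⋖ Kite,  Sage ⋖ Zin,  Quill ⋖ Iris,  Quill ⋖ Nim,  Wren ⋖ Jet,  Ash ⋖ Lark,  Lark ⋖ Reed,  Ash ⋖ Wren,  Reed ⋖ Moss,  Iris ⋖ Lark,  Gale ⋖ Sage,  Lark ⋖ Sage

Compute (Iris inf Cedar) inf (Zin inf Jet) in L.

Iris ∧ Cedar = Quill
Zin ∧ Jet = Jet
Quill ∧ Jet = Quill

Quill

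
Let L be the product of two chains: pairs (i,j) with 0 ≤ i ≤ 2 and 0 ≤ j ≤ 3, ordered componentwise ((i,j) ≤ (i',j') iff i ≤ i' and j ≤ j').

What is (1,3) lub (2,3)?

(2,3)

In a product of chains, the join is componentwise max, giving (2,3).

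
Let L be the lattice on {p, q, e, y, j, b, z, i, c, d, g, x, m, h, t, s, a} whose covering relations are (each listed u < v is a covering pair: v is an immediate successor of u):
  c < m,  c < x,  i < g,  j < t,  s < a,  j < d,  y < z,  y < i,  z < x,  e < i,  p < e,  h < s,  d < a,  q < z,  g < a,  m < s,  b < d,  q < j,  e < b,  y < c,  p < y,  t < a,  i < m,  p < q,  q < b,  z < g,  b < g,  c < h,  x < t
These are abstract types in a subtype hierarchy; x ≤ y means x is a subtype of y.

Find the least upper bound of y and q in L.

z

Common upper bounds of {y, q}: a, g, t, x, z.
The least among these is z.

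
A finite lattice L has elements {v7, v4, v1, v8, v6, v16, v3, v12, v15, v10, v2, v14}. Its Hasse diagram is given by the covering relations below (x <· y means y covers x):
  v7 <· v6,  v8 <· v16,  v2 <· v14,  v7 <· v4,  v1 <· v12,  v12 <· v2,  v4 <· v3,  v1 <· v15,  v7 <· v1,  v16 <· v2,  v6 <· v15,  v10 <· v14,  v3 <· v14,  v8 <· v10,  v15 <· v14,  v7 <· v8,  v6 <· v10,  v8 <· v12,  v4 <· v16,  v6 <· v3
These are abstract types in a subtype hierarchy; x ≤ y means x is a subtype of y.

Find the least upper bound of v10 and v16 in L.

v14

Common upper bounds of {v10, v16}: v14.
The least among these is v14.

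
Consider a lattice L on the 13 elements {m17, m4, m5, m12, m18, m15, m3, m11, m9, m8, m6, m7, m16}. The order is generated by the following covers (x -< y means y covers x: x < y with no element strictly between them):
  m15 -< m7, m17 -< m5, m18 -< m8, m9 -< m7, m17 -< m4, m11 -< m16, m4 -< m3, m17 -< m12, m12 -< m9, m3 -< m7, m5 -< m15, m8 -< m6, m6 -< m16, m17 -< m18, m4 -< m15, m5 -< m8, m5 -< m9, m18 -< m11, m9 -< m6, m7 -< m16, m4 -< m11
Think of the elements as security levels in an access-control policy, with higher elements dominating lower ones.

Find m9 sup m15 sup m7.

Common upper bounds of {m9, m15, m7}: m16, m7.
The least among these is m7.

m7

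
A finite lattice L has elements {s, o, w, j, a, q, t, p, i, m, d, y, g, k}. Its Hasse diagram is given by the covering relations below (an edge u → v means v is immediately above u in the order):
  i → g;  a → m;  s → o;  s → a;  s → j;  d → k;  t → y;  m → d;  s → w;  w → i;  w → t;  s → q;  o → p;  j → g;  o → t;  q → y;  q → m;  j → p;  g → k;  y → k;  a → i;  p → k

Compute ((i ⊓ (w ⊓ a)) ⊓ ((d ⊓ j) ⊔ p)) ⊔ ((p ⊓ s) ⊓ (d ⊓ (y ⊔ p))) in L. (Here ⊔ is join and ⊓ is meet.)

w ∧ a = s
i ∧ s = s
d ∧ j = s
s ∨ p = p
s ∧ p = s
p ∧ s = s
y ∨ p = k
d ∧ k = d
s ∧ d = s
s ∨ s = s

s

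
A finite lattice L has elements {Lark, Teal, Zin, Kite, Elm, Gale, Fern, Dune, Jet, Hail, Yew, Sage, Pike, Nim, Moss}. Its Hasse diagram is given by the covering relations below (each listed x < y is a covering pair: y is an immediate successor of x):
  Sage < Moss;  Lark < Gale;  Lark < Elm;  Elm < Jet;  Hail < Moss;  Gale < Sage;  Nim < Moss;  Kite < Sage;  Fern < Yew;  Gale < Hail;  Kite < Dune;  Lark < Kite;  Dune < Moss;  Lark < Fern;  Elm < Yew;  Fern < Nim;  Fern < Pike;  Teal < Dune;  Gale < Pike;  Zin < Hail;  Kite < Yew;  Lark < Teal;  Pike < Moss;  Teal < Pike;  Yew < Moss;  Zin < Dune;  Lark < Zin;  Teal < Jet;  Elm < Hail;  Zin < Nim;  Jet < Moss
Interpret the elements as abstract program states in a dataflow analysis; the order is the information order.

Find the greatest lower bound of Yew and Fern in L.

Common lower bounds of {Yew, Fern}: Fern, Lark.
The greatest among these is Fern.

Fern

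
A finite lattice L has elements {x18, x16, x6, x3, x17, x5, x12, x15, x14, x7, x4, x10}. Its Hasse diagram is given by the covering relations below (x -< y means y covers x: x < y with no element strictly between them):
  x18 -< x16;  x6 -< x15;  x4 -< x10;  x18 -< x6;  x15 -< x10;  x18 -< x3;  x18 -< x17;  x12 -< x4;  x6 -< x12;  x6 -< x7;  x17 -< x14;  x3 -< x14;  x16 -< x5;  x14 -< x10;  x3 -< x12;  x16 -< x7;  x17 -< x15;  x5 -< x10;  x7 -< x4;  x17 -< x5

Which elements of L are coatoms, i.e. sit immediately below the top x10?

The coatoms are exactly the elements covered by x10: x14, x15, x4, x5.

x14, x15, x4, x5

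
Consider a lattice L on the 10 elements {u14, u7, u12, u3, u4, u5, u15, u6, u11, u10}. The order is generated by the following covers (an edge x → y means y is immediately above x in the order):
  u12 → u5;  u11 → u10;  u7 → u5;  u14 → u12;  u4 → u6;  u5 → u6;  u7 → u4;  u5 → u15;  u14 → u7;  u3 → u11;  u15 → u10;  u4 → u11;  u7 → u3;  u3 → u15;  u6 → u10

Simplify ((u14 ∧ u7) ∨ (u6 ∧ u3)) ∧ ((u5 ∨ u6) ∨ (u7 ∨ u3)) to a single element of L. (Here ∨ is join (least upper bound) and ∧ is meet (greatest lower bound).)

u14 ∧ u7 = u14
u6 ∧ u3 = u7
u14 ∨ u7 = u7
u5 ∨ u6 = u6
u7 ∨ u3 = u3
u6 ∨ u3 = u10
u7 ∧ u10 = u7

u7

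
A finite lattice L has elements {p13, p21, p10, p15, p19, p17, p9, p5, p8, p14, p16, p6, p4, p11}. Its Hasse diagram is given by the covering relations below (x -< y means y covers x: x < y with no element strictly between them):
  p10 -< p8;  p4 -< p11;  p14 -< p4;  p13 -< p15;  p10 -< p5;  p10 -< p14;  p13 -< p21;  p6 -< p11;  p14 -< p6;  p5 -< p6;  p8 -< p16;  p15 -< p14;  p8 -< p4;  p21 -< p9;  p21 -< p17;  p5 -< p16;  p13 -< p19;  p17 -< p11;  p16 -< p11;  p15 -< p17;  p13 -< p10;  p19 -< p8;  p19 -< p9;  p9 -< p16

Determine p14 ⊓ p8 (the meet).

Common lower bounds of {p14, p8}: p10, p13.
The greatest among these is p10.

p10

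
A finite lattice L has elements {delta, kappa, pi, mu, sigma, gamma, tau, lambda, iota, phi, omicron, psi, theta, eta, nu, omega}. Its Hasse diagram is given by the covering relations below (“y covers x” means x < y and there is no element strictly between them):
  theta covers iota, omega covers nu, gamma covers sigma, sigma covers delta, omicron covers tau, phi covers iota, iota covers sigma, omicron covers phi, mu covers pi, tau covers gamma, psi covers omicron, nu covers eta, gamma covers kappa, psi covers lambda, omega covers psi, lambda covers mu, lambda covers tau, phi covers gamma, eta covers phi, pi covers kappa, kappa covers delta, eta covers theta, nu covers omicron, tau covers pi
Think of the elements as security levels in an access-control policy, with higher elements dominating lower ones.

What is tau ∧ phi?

Common lower bounds of {tau, phi}: delta, gamma, kappa, sigma.
The greatest among these is gamma.

gamma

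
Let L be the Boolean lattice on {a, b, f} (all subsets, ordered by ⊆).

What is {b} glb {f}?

{}

Common lower bounds of {{b}, {f}}: {}.
The greatest among these is {}.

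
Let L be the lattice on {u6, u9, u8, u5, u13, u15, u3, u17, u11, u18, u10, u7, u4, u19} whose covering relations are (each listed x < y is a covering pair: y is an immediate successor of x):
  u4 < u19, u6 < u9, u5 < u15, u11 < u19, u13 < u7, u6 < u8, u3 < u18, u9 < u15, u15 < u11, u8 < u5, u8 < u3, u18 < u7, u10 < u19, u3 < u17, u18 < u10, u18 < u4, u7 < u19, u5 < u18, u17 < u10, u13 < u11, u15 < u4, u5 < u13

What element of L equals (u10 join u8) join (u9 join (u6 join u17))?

u19

u10 ∨ u8 = u10
u6 ∨ u17 = u17
u9 ∨ u17 = u19
u10 ∨ u19 = u19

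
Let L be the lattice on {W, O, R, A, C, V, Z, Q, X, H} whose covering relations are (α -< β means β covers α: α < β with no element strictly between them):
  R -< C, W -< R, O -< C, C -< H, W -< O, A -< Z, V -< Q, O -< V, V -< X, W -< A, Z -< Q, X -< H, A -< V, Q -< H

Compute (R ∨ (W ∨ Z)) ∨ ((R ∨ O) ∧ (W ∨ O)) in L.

H

W ∨ Z = Z
R ∨ Z = H
R ∨ O = C
W ∨ O = O
C ∧ O = O
H ∨ O = H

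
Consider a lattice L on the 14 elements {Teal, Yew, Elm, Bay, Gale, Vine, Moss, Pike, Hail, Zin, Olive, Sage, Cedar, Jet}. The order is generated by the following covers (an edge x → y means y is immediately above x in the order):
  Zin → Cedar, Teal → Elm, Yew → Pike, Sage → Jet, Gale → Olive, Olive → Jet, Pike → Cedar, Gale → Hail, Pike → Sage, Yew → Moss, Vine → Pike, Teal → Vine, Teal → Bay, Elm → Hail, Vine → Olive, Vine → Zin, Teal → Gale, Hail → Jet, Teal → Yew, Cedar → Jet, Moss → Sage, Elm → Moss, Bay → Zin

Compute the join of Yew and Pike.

Common upper bounds of {Yew, Pike}: Cedar, Jet, Pike, Sage.
The least among these is Pike.

Pike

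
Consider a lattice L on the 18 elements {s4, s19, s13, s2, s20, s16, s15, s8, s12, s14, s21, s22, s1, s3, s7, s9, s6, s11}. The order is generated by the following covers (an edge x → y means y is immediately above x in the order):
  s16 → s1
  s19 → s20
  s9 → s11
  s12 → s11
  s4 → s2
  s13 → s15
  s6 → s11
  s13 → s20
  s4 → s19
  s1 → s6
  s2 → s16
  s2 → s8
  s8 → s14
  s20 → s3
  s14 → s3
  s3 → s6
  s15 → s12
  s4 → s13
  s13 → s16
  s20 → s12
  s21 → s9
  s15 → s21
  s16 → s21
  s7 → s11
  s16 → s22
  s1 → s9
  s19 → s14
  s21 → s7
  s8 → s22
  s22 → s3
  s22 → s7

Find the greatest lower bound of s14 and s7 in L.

Common lower bounds of {s14, s7}: s2, s4, s8.
The greatest among these is s8.

s8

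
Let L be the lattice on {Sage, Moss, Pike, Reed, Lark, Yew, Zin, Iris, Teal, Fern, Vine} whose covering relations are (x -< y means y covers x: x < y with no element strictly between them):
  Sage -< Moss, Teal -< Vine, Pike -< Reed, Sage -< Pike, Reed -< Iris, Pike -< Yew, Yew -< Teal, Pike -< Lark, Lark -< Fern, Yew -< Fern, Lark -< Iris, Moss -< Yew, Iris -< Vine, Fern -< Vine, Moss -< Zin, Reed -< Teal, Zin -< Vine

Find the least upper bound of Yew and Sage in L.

Yew

Common upper bounds of {Yew, Sage}: Fern, Teal, Vine, Yew.
The least among these is Yew.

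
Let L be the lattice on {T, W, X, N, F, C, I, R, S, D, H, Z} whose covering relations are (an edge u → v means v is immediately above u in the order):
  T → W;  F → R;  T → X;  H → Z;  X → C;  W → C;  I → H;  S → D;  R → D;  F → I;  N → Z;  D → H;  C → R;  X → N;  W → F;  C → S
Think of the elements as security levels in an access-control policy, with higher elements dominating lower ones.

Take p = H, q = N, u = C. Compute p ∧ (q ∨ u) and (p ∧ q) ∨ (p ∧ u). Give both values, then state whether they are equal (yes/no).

q ∨ u = Z, so p ∧ (q ∨ u) = H ∧ Z = H.
p ∧ q = X and p ∧ u = C, so (p ∧ q) ∨ (p ∧ u) = X ∨ C = C.
Equal: no.

H; C; no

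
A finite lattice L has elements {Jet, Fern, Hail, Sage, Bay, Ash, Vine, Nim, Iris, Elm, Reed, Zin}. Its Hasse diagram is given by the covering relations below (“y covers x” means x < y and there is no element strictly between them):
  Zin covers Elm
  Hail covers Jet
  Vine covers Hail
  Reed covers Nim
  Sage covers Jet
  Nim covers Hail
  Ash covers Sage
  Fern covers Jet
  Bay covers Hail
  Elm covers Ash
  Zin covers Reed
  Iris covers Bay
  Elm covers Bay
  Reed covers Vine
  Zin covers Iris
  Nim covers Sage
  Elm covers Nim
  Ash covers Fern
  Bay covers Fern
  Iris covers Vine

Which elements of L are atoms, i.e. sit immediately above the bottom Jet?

Fern, Hail, Sage

The atoms are exactly the elements that cover Jet: Fern, Hail, Sage.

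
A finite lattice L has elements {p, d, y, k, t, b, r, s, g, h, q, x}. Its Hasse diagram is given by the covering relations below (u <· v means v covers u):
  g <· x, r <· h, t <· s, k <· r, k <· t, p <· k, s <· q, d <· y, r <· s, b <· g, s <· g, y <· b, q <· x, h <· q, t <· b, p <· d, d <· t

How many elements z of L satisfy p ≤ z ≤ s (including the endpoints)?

The interval [p, s] = {d, k, p, r, s, t}, which has 6 elements.

6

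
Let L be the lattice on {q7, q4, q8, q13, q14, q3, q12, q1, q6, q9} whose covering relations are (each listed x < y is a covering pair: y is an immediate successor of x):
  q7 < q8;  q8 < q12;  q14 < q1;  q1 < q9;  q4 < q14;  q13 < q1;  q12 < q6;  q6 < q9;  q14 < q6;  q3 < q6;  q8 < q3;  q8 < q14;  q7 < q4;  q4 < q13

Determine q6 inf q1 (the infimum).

Common lower bounds of {q6, q1}: q14, q4, q7, q8.
The greatest among these is q14.

q14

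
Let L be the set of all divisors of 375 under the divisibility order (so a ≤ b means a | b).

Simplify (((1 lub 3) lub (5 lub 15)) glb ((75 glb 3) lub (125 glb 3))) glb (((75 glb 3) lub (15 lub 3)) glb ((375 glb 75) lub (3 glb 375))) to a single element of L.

3

1 ∨ 3 = 3
5 ∨ 15 = 15
3 ∨ 15 = 15
75 ∧ 3 = 3
125 ∧ 3 = 1
3 ∨ 1 = 3
15 ∧ 3 = 3
75 ∧ 3 = 3
15 ∨ 3 = 15
3 ∨ 15 = 15
375 ∧ 75 = 75
3 ∧ 375 = 3
75 ∨ 3 = 75
15 ∧ 75 = 15
3 ∧ 15 = 3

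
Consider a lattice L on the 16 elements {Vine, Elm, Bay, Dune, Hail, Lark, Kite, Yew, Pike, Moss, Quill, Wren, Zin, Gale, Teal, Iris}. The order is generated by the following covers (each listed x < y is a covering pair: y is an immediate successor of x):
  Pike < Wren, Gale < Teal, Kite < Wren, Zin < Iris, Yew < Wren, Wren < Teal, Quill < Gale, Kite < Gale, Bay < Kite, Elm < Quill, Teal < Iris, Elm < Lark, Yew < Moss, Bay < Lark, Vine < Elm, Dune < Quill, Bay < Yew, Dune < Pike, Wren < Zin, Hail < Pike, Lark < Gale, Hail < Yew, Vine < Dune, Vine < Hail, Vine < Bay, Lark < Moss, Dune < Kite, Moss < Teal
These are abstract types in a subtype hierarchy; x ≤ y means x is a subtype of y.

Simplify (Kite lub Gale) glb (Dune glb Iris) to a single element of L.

Kite ∨ Gale = Gale
Dune ∧ Iris = Dune
Gale ∧ Dune = Dune

Dune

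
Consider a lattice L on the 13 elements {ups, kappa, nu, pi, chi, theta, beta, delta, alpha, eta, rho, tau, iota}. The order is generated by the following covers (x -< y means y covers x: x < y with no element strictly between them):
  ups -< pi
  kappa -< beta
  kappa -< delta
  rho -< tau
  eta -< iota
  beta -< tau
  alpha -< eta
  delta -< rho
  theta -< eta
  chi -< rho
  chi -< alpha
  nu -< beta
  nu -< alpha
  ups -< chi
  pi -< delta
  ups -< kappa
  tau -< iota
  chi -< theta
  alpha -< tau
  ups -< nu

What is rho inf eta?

Common lower bounds of {rho, eta}: chi, ups.
The greatest among these is chi.

chi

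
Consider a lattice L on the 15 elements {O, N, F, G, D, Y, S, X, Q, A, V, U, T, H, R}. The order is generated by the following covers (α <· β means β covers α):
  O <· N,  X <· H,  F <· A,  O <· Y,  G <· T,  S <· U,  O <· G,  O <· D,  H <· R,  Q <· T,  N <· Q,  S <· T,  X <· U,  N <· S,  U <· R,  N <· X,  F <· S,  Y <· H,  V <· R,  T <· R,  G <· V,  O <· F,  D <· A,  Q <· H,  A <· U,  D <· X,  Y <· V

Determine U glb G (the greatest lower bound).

O

Common lower bounds of {U, G}: O.
The greatest among these is O.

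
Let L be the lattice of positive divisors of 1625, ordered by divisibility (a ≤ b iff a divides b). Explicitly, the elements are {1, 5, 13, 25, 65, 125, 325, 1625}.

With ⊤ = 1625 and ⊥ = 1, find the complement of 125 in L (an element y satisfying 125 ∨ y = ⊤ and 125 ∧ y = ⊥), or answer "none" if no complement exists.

Need y with 125 ∨ y = 1625 and 125 ∧ y = 1.
Checking each element gives: 13.

13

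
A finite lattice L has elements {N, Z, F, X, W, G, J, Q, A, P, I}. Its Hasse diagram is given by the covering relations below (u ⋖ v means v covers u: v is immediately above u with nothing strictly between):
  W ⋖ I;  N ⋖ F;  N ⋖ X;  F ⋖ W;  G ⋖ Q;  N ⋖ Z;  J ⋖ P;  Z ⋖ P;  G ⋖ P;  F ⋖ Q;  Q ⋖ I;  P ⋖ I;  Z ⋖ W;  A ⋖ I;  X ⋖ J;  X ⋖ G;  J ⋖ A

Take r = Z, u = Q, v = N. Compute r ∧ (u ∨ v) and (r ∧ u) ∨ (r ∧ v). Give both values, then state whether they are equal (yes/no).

u ∨ v = Q, so r ∧ (u ∨ v) = Z ∧ Q = N.
r ∧ u = N and r ∧ v = N, so (r ∧ u) ∨ (r ∧ v) = N ∨ N = N.
Equal: yes.

N; N; yes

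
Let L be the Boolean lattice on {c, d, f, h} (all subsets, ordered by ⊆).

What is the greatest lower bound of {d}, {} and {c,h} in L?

Under ⊆, meet is intersection: {d} ∩ {} ∩ {c,h} = {}.

{}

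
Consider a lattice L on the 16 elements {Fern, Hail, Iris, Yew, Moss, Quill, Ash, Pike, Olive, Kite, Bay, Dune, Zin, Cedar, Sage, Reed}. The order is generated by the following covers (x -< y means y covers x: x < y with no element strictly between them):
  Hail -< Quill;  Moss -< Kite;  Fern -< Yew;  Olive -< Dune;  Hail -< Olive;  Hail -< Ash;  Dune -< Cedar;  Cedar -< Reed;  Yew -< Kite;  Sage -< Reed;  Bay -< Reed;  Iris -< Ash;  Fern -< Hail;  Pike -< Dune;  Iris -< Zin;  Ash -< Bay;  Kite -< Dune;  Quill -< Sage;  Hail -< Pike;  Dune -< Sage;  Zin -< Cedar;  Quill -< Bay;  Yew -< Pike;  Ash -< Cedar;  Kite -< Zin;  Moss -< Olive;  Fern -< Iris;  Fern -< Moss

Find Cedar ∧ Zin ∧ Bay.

Common lower bounds of {Cedar, Zin, Bay}: Fern, Iris.
The greatest among these is Iris.

Iris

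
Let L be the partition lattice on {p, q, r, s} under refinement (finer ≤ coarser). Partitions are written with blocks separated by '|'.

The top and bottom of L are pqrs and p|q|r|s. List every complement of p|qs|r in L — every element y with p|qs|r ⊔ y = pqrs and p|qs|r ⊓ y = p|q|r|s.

Need y with p|qs|r ∨ y = pqrs and p|qs|r ∧ y = p|q|r|s.
Checking each element gives: pqr|s, pq|rs, prs|q, ps|qr.

pqr|s, pq|rs, prs|q, ps|qr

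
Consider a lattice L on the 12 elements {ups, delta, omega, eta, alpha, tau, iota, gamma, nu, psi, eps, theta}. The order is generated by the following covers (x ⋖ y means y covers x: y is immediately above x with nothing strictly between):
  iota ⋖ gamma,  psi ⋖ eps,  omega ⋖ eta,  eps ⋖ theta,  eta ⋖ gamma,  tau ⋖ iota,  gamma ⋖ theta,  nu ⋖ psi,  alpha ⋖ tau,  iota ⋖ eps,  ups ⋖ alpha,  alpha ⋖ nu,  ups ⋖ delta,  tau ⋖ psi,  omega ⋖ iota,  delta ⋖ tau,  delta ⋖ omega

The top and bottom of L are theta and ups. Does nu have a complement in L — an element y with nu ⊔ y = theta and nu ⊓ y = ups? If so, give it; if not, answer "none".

Need y with nu ∨ y = theta and nu ∧ y = ups.
Checking each element gives: eta.

eta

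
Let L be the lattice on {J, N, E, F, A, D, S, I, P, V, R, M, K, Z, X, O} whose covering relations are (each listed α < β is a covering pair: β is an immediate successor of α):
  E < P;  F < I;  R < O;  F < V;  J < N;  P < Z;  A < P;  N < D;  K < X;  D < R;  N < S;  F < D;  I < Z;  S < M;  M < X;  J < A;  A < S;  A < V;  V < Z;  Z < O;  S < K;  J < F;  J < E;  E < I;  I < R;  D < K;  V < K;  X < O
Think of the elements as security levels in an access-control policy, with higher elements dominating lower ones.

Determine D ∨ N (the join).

D

Common upper bounds of {D, N}: D, K, O, R, X.
The least among these is D.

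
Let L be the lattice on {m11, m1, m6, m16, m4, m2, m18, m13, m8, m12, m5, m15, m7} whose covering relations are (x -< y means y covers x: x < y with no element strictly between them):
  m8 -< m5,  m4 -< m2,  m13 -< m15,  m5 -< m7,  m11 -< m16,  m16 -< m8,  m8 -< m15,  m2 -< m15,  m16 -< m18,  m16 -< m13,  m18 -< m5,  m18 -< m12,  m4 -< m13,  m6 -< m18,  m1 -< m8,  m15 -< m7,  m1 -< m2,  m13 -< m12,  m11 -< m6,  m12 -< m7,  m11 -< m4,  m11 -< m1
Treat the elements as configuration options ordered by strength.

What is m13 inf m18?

Common lower bounds of {m13, m18}: m11, m16.
The greatest among these is m16.

m16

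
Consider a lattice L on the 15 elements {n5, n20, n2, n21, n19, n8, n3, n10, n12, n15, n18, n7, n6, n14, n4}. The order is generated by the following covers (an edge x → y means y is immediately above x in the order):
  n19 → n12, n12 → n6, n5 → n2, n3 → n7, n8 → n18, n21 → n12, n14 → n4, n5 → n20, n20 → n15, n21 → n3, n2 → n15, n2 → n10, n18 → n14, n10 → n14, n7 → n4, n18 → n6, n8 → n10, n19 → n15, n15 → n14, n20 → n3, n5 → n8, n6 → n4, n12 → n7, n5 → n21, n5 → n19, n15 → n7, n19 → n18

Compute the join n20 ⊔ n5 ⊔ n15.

Common upper bounds of {n20, n5, n15}: n14, n15, n4, n7.
The least among these is n15.

n15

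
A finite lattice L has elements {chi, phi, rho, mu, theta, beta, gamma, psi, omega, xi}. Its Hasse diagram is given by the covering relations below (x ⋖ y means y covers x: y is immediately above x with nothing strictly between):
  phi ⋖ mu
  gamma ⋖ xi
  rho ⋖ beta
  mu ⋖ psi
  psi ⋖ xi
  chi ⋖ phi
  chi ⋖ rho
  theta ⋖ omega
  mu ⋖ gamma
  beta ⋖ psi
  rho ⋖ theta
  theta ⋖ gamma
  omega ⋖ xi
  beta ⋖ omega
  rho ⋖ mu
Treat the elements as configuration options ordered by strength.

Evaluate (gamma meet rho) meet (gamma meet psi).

gamma ∧ rho = rho
gamma ∧ psi = mu
rho ∧ mu = rho

rho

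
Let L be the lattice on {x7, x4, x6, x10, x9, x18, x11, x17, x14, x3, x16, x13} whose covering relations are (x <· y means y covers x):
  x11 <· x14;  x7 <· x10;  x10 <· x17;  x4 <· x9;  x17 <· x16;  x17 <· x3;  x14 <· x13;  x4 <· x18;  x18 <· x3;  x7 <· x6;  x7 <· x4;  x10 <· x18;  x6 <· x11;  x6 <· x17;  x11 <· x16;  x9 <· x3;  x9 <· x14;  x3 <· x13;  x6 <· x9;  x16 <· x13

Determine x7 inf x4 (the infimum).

x7

Common lower bounds of {x7, x4}: x7.
The greatest among these is x7.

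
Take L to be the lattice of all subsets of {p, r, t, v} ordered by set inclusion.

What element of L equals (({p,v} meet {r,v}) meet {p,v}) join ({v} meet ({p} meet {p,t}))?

{v}

{p,v} ∧ {r,v} = {v}
{v} ∧ {p,v} = {v}
{p} ∧ {p,t} = {p}
{v} ∧ {p} = ∅
{v} ∨ ∅ = {v}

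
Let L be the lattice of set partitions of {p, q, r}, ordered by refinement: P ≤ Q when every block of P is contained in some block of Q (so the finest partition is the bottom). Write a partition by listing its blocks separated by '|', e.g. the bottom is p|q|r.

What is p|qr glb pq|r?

p|q|r

The meet (common refinement) of p|qr and pq|r intersects blocks pairwise, giving p|q|r.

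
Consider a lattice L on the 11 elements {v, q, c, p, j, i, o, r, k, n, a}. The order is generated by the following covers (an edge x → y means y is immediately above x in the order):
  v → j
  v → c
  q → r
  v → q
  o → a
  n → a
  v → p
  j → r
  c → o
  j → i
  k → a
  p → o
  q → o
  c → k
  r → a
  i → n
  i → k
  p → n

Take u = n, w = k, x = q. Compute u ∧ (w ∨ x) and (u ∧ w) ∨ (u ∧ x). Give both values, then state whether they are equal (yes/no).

w ∨ x = a, so u ∧ (w ∨ x) = n ∧ a = n.
u ∧ w = i and u ∧ x = v, so (u ∧ w) ∨ (u ∧ x) = i ∨ v = i.
Equal: no.

n; i; no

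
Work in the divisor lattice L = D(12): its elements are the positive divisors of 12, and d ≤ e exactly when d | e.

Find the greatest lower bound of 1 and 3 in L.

1

In the divisibility order, the meet is the greatest common divisor: gcd(1, 3) = 1.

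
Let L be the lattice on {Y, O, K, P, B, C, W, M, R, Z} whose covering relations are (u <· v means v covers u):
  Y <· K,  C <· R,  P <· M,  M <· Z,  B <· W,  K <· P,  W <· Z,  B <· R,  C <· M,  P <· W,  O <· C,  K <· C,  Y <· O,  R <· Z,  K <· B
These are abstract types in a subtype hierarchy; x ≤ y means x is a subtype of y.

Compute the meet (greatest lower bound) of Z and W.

Common lower bounds of {Z, W}: B, K, P, W, Y.
The greatest among these is W.

W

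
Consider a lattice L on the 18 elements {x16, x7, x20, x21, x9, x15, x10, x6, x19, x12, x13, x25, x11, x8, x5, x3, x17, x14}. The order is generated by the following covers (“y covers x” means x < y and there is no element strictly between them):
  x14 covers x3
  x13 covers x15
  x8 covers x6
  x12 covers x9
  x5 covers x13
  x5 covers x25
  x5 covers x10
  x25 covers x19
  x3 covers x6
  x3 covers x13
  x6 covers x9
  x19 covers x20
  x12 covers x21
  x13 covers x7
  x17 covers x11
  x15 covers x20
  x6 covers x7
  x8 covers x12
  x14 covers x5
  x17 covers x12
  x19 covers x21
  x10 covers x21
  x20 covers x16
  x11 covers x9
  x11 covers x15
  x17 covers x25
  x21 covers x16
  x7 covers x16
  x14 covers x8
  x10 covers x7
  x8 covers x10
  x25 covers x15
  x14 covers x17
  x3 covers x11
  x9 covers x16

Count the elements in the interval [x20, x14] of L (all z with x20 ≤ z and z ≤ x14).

The interval [x20, x14] = {x11, x13, x14, x15, x17, x19, x20, x25, x3, x5}, which has 10 elements.

10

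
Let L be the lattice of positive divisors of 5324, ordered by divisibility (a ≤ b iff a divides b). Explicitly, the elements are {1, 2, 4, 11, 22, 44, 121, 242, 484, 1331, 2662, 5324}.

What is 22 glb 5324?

22

Common lower bounds of {22, 5324}: 1, 11, 2, 22.
The greatest among these is 22.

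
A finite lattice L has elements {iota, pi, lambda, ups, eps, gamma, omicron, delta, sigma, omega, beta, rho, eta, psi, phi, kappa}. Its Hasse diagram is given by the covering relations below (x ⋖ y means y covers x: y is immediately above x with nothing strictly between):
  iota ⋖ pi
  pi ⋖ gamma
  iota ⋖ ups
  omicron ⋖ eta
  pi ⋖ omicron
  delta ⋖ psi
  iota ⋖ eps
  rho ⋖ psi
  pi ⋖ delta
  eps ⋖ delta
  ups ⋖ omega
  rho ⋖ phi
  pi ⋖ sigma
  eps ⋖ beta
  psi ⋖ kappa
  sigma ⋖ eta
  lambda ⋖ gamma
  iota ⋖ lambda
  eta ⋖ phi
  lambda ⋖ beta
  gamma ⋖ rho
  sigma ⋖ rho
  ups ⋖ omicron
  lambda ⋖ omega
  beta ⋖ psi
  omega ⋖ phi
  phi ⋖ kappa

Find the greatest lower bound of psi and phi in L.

rho

Common lower bounds of {psi, phi}: gamma, iota, lambda, pi, rho, sigma.
The greatest among these is rho.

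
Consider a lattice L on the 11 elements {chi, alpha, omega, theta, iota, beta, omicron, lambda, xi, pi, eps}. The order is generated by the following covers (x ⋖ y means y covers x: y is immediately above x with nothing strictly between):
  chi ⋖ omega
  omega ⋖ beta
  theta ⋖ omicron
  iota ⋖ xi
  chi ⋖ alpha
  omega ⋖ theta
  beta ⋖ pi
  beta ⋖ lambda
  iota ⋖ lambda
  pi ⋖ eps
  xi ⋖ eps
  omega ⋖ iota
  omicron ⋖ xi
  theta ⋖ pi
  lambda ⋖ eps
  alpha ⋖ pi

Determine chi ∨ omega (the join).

omega

Common upper bounds of {chi, omega}: beta, eps, iota, lambda, omega, omicron, pi, theta, xi.
The least among these is omega.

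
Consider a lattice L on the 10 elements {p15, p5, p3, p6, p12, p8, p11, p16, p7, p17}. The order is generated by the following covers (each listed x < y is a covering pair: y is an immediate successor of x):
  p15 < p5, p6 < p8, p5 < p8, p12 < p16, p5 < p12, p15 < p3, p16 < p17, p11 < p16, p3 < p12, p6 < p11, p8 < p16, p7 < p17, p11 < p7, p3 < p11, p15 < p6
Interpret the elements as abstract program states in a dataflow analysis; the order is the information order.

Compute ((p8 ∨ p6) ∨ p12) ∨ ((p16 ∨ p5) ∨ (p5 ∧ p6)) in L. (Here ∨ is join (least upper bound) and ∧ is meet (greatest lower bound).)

p16

p8 ∨ p6 = p8
p8 ∨ p12 = p16
p16 ∨ p5 = p16
p5 ∧ p6 = p15
p16 ∨ p15 = p16
p16 ∨ p16 = p16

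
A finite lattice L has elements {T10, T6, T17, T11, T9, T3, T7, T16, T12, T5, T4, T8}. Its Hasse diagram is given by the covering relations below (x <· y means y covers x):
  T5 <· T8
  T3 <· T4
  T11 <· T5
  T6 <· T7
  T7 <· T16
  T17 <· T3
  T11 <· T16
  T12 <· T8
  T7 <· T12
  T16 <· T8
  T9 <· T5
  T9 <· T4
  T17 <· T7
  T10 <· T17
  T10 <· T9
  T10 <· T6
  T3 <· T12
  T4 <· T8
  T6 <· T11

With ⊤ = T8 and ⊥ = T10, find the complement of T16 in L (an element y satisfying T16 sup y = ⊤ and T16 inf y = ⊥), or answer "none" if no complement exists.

T9

Need y with T16 ∨ y = T8 and T16 ∧ y = T10.
Checking each element gives: T9.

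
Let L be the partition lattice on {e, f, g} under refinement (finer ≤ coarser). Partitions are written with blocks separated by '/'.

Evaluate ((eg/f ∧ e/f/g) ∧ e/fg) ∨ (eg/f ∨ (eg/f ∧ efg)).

eg/f ∧ e/f/g = e/f/g
e/f/g ∧ e/fg = e/f/g
eg/f ∧ efg = eg/f
eg/f ∨ eg/f = eg/f
e/f/g ∨ eg/f = eg/f

eg/f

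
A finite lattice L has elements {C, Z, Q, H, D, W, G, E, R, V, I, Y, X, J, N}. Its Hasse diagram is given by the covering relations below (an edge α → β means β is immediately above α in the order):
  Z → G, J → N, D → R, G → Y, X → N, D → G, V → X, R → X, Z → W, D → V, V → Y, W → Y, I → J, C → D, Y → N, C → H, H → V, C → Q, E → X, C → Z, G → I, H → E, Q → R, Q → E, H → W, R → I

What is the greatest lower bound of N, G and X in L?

Common lower bounds of {N, G, X}: C, D.
The greatest among these is D.

D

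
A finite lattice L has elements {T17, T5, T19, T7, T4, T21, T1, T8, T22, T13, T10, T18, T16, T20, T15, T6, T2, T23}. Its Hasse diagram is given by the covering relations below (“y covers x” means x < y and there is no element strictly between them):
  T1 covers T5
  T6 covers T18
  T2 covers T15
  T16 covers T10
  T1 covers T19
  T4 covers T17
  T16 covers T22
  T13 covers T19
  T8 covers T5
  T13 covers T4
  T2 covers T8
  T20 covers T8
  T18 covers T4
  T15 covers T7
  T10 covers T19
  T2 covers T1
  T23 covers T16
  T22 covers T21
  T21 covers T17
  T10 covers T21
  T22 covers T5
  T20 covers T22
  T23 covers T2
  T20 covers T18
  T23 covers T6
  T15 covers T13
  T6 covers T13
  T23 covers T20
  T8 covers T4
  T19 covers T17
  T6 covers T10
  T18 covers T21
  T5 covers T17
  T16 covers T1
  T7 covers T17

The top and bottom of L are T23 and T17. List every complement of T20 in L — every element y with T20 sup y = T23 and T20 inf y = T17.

T19, T7

Need y with T20 ∨ y = T23 and T20 ∧ y = T17.
Checking each element gives: T19, T7.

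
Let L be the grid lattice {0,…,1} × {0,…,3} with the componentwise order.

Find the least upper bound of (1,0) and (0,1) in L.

(1,1)

In a product of chains, the join is componentwise max, giving (1,1).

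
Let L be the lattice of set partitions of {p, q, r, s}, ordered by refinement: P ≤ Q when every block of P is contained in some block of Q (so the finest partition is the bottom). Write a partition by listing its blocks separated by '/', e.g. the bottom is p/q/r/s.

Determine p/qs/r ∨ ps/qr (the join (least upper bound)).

pqrs

Common upper bounds of {p/qs/r, ps/qr}: pqrs.
The least among these is pqrs.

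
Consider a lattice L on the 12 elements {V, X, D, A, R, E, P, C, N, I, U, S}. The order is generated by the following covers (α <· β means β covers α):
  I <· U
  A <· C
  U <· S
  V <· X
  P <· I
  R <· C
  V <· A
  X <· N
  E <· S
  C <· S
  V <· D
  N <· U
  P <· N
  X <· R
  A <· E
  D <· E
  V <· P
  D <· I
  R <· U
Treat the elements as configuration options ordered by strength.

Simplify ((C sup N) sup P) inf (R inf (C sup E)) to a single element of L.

R

C ∨ N = S
S ∨ P = S
C ∨ E = S
R ∧ S = R
S ∧ R = R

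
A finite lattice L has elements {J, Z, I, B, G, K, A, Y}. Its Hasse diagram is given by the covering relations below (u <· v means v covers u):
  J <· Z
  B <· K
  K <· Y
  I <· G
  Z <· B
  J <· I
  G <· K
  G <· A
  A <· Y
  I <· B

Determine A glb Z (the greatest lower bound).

J

Common lower bounds of {A, Z}: J.
The greatest among these is J.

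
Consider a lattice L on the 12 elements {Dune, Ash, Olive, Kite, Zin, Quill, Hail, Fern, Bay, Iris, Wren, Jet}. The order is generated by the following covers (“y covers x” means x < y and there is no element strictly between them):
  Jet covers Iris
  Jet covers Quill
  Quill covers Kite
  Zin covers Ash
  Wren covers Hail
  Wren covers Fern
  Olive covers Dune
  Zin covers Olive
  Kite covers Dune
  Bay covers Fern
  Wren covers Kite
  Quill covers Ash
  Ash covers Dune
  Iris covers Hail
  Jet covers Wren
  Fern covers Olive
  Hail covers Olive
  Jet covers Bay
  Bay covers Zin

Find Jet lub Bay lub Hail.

Common upper bounds of {Jet, Bay, Hail}: Jet.
The least among these is Jet.

Jet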